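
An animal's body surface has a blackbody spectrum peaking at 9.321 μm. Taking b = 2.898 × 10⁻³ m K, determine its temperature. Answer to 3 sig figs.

Wien's law gives T = b/λ_max = (2.898×10⁻³ m·K)/(9.321×10⁻⁶ m) = 311 K.

T ≈ 311 K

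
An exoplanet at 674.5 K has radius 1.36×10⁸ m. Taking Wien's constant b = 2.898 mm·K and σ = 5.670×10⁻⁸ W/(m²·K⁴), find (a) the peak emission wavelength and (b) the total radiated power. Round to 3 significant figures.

(a) λ_max = b/T = 2.898×10⁻³/674.5 = 4.297×10⁻⁶ m = 4.30 μm.
Surface area A = 4πR² = 4π(1.36×10⁸ m)² = 2.32428×10¹⁷ m².
(b) P = σAT⁴ = 5.670×10⁻⁸×2.32428×10¹⁷×(674.5)⁴ = 2.73×10²¹ W.

λ_max ≈ 4.30 μm; P ≈ 2.73×10²¹ W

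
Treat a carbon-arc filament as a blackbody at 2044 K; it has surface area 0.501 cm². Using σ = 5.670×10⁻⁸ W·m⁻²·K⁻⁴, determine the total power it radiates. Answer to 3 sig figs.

P ≈ 49.6 W

Area A = 0.501 cm² = 5.01×10⁻⁵ m².
P = σAT⁴ = 5.670×10⁻⁸ × 5.01×10⁻⁵ × (2044)⁴ = 49.6 W.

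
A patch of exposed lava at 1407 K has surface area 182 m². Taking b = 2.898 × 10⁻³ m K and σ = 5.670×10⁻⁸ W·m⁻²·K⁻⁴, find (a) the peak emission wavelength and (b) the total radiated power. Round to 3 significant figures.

(a) λ_max = b/T = 2.898×10⁻³/1407 = 2.060×10⁻⁶ m = 2.06×10³ nm.
Area A = 182 m².
(b) P = σAT⁴ = 5.670×10⁻⁸×182×(1407)⁴ = 4.04×10⁷ W.

λ_max ≈ 2.06×10³ nm; P ≈ 4.04×10⁷ W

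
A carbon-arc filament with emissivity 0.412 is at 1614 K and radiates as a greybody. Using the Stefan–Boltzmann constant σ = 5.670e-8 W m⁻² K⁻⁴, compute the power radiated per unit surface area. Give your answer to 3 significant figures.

Stefan–Boltzmann: I = εσT⁴ = 0.412 × 5.670×10⁻⁸ × (1614)⁴ = 1.59×10⁵ W/m².

I ≈ 1.59×10⁵ W/m²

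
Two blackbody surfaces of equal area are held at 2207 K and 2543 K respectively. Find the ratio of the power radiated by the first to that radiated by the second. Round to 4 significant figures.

With equal areas, P₁/P₂ = (T₁/T₂)⁴ = (2207/2543)⁴ = 0.5673.

P₁/P₂ ≈ 0.5673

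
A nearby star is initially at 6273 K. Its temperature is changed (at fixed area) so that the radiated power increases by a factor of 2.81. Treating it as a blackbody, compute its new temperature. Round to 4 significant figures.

T₂ ≈ 8122 K

P ∝ T⁴, so T₂/T₁ = (P₂/P₁)^(1/4) = (2.81)^(1/4) = 1.29472.
T₂ = 6273 × 1.29472 = 8122 K.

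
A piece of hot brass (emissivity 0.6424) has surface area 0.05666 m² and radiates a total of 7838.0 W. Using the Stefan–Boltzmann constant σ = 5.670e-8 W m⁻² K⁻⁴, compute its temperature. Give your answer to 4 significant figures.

Area A = 0.05666 m².
P = εσAT⁴ ⇒ T = (P/(εσA))^(1/4) = (7838.0/(0.6424×5.670×10⁻⁸×0.05666))^(1/4) = 1396 K.

T ≈ 1396 K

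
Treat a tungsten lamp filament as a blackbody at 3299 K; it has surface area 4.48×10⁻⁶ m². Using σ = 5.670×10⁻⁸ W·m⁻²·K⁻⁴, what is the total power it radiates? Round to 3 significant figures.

P ≈ 30.1 W

Area A = 4.48×10⁻⁶ m².
P = σAT⁴ = 5.670×10⁻⁸ × 4.48×10⁻⁶ × (3299)⁴ = 30.1 W.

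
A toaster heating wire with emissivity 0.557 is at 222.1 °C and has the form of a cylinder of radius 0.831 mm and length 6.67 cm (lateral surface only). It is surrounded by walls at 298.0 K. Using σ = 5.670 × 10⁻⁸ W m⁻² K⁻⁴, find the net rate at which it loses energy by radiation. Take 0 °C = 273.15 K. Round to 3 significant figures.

Net loss ≈ 0.575 W

T = 222.1 °C + 273.15 = 495.25 K.
Lateral area A = 2πrL = 2π×8.31×10⁻⁴×0.0667 = 3.48263×10⁻⁴ m².
Net radiated power P_net = εσA(T⁴ − T₀⁴) = 0.557×5.670×10⁻⁸×3.48263×10⁻⁴×(495.25⁴ − 298.0⁴).
T⁴ − T₀⁴ = 6.01586×10¹⁰ − 7.88615×10⁹ = 5.22724×10¹⁰ K⁴, so P_net = 0.575 W.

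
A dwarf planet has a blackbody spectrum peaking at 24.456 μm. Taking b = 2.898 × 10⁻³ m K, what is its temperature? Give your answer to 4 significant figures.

Wien's law gives T = b/λ_max = (2.898×10⁻³ m·K)/(2.4456×10⁻⁵ m) = 118.5 K.

T ≈ 118.5 K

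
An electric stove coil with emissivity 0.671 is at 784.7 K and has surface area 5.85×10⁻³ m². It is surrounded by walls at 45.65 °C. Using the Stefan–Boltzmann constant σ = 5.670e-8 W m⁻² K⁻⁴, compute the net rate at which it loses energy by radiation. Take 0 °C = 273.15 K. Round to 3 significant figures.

Surroundings: T = 45.65 °C + 273.15 = 318.80 K.
Area A = 5.85×10⁻³ m².
Net radiated power P_net = εσA(T⁴ − T₀⁴) = 0.671×5.670×10⁻⁸×5.85×10⁻³×(784.7⁴ − 318.80⁴).
T⁴ − T₀⁴ = 3.79153×10¹¹ − 1.03294×10¹⁰ = 3.68824×10¹¹ K⁴, so P_net = 82.1 W.

Net loss ≈ 82.1 W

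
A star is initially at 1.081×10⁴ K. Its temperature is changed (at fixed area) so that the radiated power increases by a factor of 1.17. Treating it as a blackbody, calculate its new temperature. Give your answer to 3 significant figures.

P ∝ T⁴, so T₂/T₁ = (P₂/P₁)^(1/4) = (1.17)^(1/4) = 1.04003.
T₂ = 1.081×10⁴ × 1.04003 = 1.12×10⁴ K.

T₂ ≈ 1.12×10⁴ K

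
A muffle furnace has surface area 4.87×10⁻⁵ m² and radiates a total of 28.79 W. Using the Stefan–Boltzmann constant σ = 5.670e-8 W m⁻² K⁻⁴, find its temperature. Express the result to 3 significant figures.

T ≈ 1.80×10³ K

Area A = 4.87×10⁻⁵ m².
P = σAT⁴ ⇒ T = (P/(σA))^(1/4) = (28.79/(5.670×10⁻⁸×4.87×10⁻⁵))^(1/4) = 1.80×10³ K.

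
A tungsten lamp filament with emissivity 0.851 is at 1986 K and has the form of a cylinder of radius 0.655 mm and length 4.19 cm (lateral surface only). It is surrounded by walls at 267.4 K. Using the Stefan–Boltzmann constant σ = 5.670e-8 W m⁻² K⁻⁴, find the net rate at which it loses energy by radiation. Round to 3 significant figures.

Net loss ≈ 129 W

Lateral area A = 2πrL = 2π×6.55×10⁻⁴×0.0419 = 1.72439×10⁻⁴ m².
Net radiated power P_net = εσA(T⁴ − T₀⁴) = 0.851×5.670×10⁻⁸×1.72439×10⁻⁴×(1986⁴ − 267.4⁴).
T⁴ − T₀⁴ = 1.55567×10¹³ − 5.11264×10⁹ = 1.55516×10¹³ K⁴, so P_net = 129 W.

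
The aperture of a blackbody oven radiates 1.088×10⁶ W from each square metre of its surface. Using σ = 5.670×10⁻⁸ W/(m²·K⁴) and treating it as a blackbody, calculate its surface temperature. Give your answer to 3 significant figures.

T ≈ 2.09×10³ K

I = σT⁴, so T = (I/σ)^(1/4) = (1.088×10⁶/(5.670×10⁻⁸))^(1/4) = 2.09×10³ K.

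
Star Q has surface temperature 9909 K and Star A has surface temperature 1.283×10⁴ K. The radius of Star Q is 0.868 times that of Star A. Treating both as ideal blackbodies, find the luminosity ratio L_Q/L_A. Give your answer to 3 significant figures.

L ∝ R²T⁴, so L_Q/L_A = (R_Q/R_A)²(T_Q/T_A)⁴ = (0.868)² × (9909/1.283×10⁴)⁴ = 0.753424 × 0.355806 = 0.268.

L_Q/L_A ≈ 0.268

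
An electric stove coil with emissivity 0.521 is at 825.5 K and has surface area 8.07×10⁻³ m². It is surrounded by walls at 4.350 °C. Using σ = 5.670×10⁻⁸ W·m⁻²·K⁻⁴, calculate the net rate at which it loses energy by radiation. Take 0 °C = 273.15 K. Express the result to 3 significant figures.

Surroundings: T = 4.350 °C + 273.15 = 277.500 K.
Area A = 8.07×10⁻³ m².
Net radiated power P_net = εσA(T⁴ − T₀⁴) = 0.521×5.670×10⁻⁸×8.07×10⁻³×(825.5⁴ − 277.500⁴).
T⁴ − T₀⁴ = 4.64374×10¹¹ − 5.92996×10⁹ = 4.58444×10¹¹ K⁴, so P_net = 109 W.

Net loss ≈ 109 W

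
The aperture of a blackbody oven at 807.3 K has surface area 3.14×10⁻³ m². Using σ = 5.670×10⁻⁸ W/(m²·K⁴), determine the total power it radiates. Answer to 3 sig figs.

P ≈ 75.6 W

Area A = 3.14×10⁻³ m².
P = σAT⁴ = 5.670×10⁻⁸ × 3.14×10⁻³ × (807.3)⁴ = 75.6 W.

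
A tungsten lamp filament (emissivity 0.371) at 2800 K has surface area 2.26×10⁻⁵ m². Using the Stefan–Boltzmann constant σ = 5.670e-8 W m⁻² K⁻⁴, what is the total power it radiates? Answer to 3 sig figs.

Area A = 2.26×10⁻⁵ m².
P = εσAT⁴ = 0.371 × 5.670×10⁻⁸ × 2.26×10⁻⁵ × (2800)⁴ = 29.2 W.

P ≈ 29.2 W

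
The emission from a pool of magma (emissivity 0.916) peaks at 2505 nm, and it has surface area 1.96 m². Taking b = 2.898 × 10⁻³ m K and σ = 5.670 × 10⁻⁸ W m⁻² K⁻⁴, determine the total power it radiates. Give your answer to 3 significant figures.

P ≈ 1.82×10⁵ W

Wien's law: T = b/λ_max = 2.898×10⁻³/2.505×10⁻⁶ = 1156.89 K.
Area A = 1.96 m².
Then P = εσAT⁴ = 0.916×5.670×10⁻⁸×1.96×(1156.89)⁴ = 1.82×10⁵ W.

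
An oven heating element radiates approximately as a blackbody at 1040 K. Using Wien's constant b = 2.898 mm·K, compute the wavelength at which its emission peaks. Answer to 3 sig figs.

Wien's displacement law: λ_max = b/T = (2.898×10⁻³ m·K)/(1040 K) = 2.787×10⁻⁶ m.
That is 2.79 μm, in the infrared range.

λ_max ≈ 2.79 μm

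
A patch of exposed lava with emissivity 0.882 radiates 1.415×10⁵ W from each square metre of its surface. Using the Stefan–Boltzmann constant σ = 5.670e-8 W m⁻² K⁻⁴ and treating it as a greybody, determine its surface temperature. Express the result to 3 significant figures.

T ≈ 1.30×10³ K

I = εσT⁴, so T = (I/εσ)^(1/4) = (1.415×10⁵/(0.882×5.670×10⁻⁸))^(1/4) = 1.30×10³ K.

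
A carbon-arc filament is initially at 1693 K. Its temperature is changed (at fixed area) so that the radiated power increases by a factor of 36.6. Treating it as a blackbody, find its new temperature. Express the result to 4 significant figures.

T₂ ≈ 4164 K

P ∝ T⁴, so T₂/T₁ = (P₂/P₁)^(1/4) = (36.6)^(1/4) = 2.45963.
T₂ = 1693 × 2.45963 = 4164 K.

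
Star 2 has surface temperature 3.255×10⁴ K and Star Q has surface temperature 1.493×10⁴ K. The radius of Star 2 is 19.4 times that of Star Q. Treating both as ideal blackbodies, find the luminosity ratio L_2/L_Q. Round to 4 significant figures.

L ∝ R²T⁴, so L_2/L_Q = (R_2/R_Q)²(T_2/T_Q)⁴ = (19.4)² × (3.255×10⁴/1.493×10⁴)⁴ = 376.36 × 22.5925 = 8503.

L_2/L_Q ≈ 8503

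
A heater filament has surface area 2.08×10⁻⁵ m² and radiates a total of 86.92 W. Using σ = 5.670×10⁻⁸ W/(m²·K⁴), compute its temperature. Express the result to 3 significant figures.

Area A = 2.08×10⁻⁵ m².
P = σAT⁴ ⇒ T = (P/(σA))^(1/4) = (86.92/(5.670×10⁻⁸×2.08×10⁻⁵))^(1/4) = 2.93×10³ K.

T ≈ 2.93×10³ K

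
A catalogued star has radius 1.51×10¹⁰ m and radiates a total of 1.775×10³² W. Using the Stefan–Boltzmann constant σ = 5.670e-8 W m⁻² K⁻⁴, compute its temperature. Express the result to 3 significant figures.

Surface area A = 4πR² = 4π(1.51×10¹⁰ m)² = 2.86526×10²¹ m².
P = σAT⁴ ⇒ T = (P/(σA))^(1/4) = (1.775×10³²/(5.670×10⁻⁸×2.86526×10²¹))^(1/4) = 3.23×10⁴ K.

T ≈ 3.23×10⁴ K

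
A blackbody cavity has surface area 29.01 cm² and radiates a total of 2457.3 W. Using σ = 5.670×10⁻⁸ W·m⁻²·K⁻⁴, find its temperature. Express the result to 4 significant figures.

Area A = 29.01 cm² = 2.901×10⁻³ m².
P = σAT⁴ ⇒ T = (P/(σA))^(1/4) = (2457.3/(5.670×10⁻⁸×2.901×10⁻³))^(1/4) = 1966 K.

T ≈ 1966 K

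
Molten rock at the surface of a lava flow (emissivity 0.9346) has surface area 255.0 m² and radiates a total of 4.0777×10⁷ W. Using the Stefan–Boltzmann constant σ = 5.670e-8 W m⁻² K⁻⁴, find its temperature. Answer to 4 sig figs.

T ≈ 1318 K

Area A = 255.0 m².
P = εσAT⁴ ⇒ T = (P/(εσA))^(1/4) = (4.0777×10⁷/(0.9346×5.670×10⁻⁸×255.0))^(1/4) = 1318 K.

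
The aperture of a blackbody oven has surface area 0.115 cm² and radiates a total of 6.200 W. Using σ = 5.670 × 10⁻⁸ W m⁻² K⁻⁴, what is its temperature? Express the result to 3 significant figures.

T ≈ 1.76×10³ K

Area A = 0.115 cm² = 1.15×10⁻⁵ m².
P = σAT⁴ ⇒ T = (P/(σA))^(1/4) = (6.200/(5.670×10⁻⁸×1.15×10⁻⁵))^(1/4) = 1.76×10³ K.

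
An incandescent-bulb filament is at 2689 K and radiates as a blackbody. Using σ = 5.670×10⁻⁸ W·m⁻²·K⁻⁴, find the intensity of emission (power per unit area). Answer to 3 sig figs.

I ≈ 2.96×10⁶ W/m²

Stefan–Boltzmann: I = σT⁴ = 5.670×10⁻⁸ × (2689)⁴ = 2.96×10⁶ W/m².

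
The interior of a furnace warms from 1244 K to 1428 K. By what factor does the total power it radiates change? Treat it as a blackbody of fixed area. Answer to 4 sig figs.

P ∝ T⁴, so P₂/P₁ = (T₂/T₁)⁴ = (1428/1244)⁴ = (1.14791)⁴ = 1.736.

P₂/P₁ ≈ 1.736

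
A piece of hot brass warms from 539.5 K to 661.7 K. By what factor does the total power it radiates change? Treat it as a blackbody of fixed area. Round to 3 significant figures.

P ∝ T⁴, so P₂/P₁ = (T₂/T₁)⁴ = (661.7/539.5)⁴ = (1.22651)⁴ = 2.26.

P₂/P₁ ≈ 2.26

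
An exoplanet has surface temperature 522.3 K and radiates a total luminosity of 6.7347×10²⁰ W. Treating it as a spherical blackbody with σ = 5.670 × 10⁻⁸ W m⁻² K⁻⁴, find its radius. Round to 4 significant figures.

L = 4πR²σT⁴ ⇒ R = √(L/(4πσT⁴)).
σT⁴ = 4219.52 W/m², so R = √(6.7347×10²⁰/(4π×4219.52)) = 1.127×10⁸ m.

R ≈ 1.127×10⁸ m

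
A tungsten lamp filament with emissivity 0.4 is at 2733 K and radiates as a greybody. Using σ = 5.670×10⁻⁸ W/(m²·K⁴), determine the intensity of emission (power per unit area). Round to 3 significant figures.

Stefan–Boltzmann: I = εσT⁴ = 0.4 × 5.670×10⁻⁸ × (2733)⁴ = 1.27×10⁶ W/m².

I ≈ 1.27×10⁶ W/m²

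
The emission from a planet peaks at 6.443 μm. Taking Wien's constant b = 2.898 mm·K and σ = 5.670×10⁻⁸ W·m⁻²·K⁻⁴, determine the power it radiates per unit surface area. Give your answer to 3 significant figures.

I ≈ 2.32×10³ W/m²

Wien's law: T = b/λ_max = 2.898×10⁻³/6.443×10⁻⁶ = 449.790 K.
Then I = σT⁴ = 5.670×10⁻⁸×(449.790)⁴ = 2.32×10³ W/m².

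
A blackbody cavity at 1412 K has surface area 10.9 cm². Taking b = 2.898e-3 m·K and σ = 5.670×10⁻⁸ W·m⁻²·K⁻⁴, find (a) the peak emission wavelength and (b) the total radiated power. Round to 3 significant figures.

(a) λ_max = b/T = 2.898×10⁻³/1412 = 2.052×10⁻⁶ m = 2.05 μm.
Area A = 10.9 cm² = 1.09×10⁻³ m².
(b) P = σAT⁴ = 5.670×10⁻⁸×1.09×10⁻³×(1412)⁴ = 246 W.

λ_max ≈ 2.05 μm; P ≈ 246 W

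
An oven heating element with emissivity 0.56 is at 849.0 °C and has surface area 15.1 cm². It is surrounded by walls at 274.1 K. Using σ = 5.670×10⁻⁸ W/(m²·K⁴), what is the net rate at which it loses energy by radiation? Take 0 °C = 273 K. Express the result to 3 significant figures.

T = 849.0 °C + 273 = 1122.0 K.
Area A = 15.1 cm² = 1.51×10⁻³ m².
Net radiated power P_net = εσA(T⁴ − T₀⁴) = 0.56×5.670×10⁻⁸×1.51×10⁻³×(1122.0⁴ − 274.1⁴).
T⁴ − T₀⁴ = 1.58479×10¹² − 5.64464×10⁹ = 1.57915×10¹² K⁴, so P_net = 75.7 W.

Net loss ≈ 75.7 W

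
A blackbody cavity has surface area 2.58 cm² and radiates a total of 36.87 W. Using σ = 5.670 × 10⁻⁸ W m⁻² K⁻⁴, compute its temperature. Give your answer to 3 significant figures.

T ≈ 1.26×10³ K

Area A = 2.58 cm² = 2.58×10⁻⁴ m².
P = σAT⁴ ⇒ T = (P/(σA))^(1/4) = (36.87/(5.670×10⁻⁸×2.58×10⁻⁴))^(1/4) = 1.26×10³ K.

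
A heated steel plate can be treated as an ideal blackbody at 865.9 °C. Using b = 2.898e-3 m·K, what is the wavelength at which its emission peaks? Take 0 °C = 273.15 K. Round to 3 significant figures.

λ_max ≈ 2.54×10³ nm

T = 865.9 °C + 273.15 = 1139.05 K.
Wien's displacement law: λ_max = b/T = (2.898×10⁻³ m·K)/(1139.05 K) = 2.544×10⁻⁶ m.
That is 2.54×10³ nm, in the infrared range.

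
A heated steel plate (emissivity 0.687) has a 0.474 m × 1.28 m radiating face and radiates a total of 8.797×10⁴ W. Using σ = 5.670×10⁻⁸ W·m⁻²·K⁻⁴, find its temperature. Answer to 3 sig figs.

Area A = 0.474 × 1.28 = 0.60672 m².
P = εσAT⁴ ⇒ T = (P/(εσA))^(1/4) = (8.797×10⁴/(0.687×5.670×10⁻⁸×0.60672))^(1/4) = 1.39×10³ K.

T ≈ 1.39×10³ K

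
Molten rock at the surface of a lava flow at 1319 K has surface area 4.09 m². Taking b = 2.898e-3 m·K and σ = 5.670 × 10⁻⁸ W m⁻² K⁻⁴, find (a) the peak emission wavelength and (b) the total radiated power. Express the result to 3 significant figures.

(a) λ_max = b/T = 2.898×10⁻³/1319 = 2.197×10⁻⁶ m = 2.20×10³ nm.
Area A = 4.09 m².
(b) P = σAT⁴ = 5.670×10⁻⁸×4.09×(1319)⁴ = 7.02×10⁵ W.

λ_max ≈ 2.20×10³ nm; P ≈ 7.02×10⁵ W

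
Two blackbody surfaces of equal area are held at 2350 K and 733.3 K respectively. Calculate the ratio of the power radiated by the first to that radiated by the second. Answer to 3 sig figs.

P₁/P₂ ≈ 105

With equal areas, P₁/P₂ = (T₁/T₂)⁴ = (2350/733.3)⁴ = 105.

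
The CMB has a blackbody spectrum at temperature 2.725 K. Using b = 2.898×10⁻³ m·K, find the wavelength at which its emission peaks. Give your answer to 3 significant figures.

λ_max ≈ 1.06×10⁻³ m

Wien's displacement law: λ_max = b/T = (2.898×10⁻³ m·K)/(2.725 K) = 1.063×10⁻³ m.
That is 1.06×10⁻³ m, in the microwave range.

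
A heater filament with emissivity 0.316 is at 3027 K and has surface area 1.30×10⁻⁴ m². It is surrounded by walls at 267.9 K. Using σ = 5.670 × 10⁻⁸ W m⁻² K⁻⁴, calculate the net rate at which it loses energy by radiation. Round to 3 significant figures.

Area A = 1.30×10⁻⁴ m².
Net radiated power P_net = εσA(T⁴ − T₀⁴) = 0.316×5.670×10⁻⁸×1.30×10⁻⁴×(3027⁴ − 267.9⁴).
T⁴ − T₀⁴ = 8.39556×10¹³ − 5.15099×10⁹ = 8.39504×10¹³ K⁴, so P_net = 196 W.

Net loss ≈ 196 W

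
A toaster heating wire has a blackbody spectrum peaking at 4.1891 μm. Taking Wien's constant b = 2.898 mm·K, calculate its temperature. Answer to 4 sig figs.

Wien's law gives T = b/λ_max = (2.898×10⁻³ m·K)/(4.1891×10⁻⁶ m) = 691.8 K.

T ≈ 691.8 K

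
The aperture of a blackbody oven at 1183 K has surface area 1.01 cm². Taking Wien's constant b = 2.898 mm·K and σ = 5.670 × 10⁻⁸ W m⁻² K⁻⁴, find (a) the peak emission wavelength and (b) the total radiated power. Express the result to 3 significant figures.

λ_max ≈ 2.45×10³ nm; P ≈ 11.2 W

(a) λ_max = b/T = 2.898×10⁻³/1183 = 2.450×10⁻⁶ m = 2.45×10³ nm.
Area A = 1.01 cm² = 1.01×10⁻⁴ m².
(b) P = σAT⁴ = 5.670×10⁻⁸×1.01×10⁻⁴×(1183)⁴ = 11.2 W.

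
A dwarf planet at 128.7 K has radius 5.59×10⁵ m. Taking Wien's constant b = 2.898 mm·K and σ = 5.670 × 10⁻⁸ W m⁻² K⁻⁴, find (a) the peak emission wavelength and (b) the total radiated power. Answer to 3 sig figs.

λ_max ≈ 22.5 μm; P ≈ 6.11×10¹³ W

(a) λ_max = b/T = 2.898×10⁻³/128.7 = 2.252×10⁻⁵ m = 22.5 μm.
Surface area A = 4πR² = 4π(5.59×10⁵ m)² = 3.92675×10¹² m².
(b) P = σAT⁴ = 5.670×10⁻⁸×3.92675×10¹²×(128.7)⁴ = 6.11×10¹³ W.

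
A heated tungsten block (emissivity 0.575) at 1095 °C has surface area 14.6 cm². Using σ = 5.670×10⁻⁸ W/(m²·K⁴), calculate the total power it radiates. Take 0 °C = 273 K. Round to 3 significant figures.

T = 1095 °C + 273 = 1368 K.
Area A = 14.6 cm² = 1.46×10⁻³ m².
P = εσAT⁴ = 0.575 × 5.670×10⁻⁸ × 1.46×10⁻³ × (1368)⁴ = 167 W.

P ≈ 167 W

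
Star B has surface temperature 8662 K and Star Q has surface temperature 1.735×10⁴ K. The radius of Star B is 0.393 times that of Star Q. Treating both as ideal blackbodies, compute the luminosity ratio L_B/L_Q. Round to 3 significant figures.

L ∝ R²T⁴, so L_B/L_Q = (R_B/R_Q)²(T_B/T_Q)⁴ = (0.393)² × (8662/1.735×10⁴)⁴ = 0.154449 × 0.0621262 = 9.60×10⁻³.

L_B/L_Q ≈ 9.60×10⁻³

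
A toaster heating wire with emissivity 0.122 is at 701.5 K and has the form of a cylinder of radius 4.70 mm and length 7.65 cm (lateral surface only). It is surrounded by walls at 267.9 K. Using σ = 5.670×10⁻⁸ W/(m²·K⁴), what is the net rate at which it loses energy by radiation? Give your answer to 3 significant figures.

Net loss ≈ 3.70 W

Lateral area A = 2πrL = 2π×4.70×10⁻³×0.0765 = 2.25912×10⁻³ m².
Net radiated power P_net = εσA(T⁴ − T₀⁴) = 0.122×5.670×10⁻⁸×2.25912×10⁻³×(701.5⁴ − 267.9⁴).
T⁴ − T₀⁴ = 2.42165×10¹¹ − 5.15099×10⁹ = 2.37014×10¹¹ K⁴, so P_net = 3.70 W.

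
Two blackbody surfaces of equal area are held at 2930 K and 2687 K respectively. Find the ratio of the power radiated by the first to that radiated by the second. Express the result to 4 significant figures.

P₁/P₂ ≈ 1.414

With equal areas, P₁/P₂ = (T₁/T₂)⁴ = (2930/2687)⁴ = 1.414.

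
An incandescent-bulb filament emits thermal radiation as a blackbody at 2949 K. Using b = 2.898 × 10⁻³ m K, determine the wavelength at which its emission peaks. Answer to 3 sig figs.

Wien's displacement law: λ_max = b/T = (2.898×10⁻³ m·K)/(2949 K) = 9.827×10⁻⁷ m.
That is 983 nm, in the infrared range.

λ_max ≈ 983 nm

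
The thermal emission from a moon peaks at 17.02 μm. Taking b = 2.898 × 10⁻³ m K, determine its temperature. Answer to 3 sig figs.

T ≈ 170 K

Wien's law gives T = b/λ_max = (2.898×10⁻³ m·K)/(1.702×10⁻⁵ m) = 170 K.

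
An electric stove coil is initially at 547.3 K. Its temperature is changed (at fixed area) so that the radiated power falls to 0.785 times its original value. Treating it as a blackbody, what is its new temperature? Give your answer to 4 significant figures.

T₂ ≈ 515.2 K

P ∝ T⁴, so T₂/T₁ = (P₂/P₁)^(1/4) = (0.785)^(1/4) = 0.941277.
T₂ = 547.3 × 0.941277 = 515.2 K.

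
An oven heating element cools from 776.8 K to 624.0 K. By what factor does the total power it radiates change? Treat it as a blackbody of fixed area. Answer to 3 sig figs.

P ∝ T⁴, so P₂/P₁ = (T₂/T₁)⁴ = (624.0/776.8)⁴ = (0.803296)⁴ = 0.416.

P₂/P₁ ≈ 0.416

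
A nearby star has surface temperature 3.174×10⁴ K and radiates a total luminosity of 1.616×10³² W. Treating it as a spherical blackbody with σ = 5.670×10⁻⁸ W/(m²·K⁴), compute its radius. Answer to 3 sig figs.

R ≈ 1.49×10¹⁰ m

L = 4πR²σT⁴ ⇒ R = √(L/(4πσT⁴)).
σT⁴ = 5.75454×10¹⁰ W/m², so R = √(1.616×10³²/(4π×5.75454×10¹⁰)) = 1.49×10¹⁰ m.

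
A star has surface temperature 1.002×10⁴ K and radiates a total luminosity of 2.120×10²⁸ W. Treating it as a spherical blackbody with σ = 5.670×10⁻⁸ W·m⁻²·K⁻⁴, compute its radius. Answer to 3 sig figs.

L = 4πR²σT⁴ ⇒ R = √(L/(4πσT⁴)).
σT⁴ = 5.71550×10⁸ W/m², so R = √(2.120×10²⁸/(4π×5.71550×10⁸)) = 1.72×10⁹ m.

R ≈ 1.72×10⁹ m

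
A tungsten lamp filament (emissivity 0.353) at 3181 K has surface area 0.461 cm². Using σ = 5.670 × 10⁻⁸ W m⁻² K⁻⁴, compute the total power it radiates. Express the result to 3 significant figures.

Area A = 0.461 cm² = 4.61×10⁻⁵ m².
P = εσAT⁴ = 0.353 × 5.670×10⁻⁸ × 4.61×10⁻⁵ × (3181)⁴ = 94.5 W.

P ≈ 94.5 W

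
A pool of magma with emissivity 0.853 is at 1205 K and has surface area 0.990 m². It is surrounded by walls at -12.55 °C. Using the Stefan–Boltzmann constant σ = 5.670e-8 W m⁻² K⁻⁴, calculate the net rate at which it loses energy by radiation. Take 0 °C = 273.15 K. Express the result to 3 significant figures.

Surroundings: T = -12.55 °C + 273.15 = 260.60 K.
Area A = 0.990 m².
Net radiated power P_net = εσA(T⁴ − T₀⁴) = 0.853×5.670×10⁻⁸×0.990×(1205⁴ − 260.60⁴).
T⁴ − T₀⁴ = 2.10838×10¹² − 4.61209×10⁹ = 2.10377×10¹² K⁴, so P_net = 1.01×10⁵ W.

Net loss ≈ 1.01×10⁵ W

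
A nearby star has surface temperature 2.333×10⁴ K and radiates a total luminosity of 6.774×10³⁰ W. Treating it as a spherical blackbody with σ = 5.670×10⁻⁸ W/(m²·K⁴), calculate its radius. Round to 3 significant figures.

R ≈ 5.66×10⁹ m

L = 4πR²σT⁴ ⇒ R = √(L/(4πσT⁴)).
σT⁴ = 1.67974×10¹⁰ W/m², so R = √(6.774×10³⁰/(4π×1.67974×10¹⁰)) = 5.66×10⁹ m.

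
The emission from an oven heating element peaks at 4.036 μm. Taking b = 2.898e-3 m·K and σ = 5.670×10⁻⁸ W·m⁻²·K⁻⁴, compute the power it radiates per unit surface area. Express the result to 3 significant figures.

I ≈ 1.51×10⁴ W/m²

Wien's law: T = b/λ_max = 2.898×10⁻³/4.036×10⁻⁶ = 718.038 K.
Then I = σT⁴ = 5.670×10⁻⁸×(718.038)⁴ = 1.51×10⁴ W/m².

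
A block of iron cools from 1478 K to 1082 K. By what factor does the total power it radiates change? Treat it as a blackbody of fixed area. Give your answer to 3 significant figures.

P₂/P₁ ≈ 0.287

P ∝ T⁴, so P₂/P₁ = (T₂/T₁)⁴ = (1082/1478)⁴ = (0.732070)⁴ = 0.287.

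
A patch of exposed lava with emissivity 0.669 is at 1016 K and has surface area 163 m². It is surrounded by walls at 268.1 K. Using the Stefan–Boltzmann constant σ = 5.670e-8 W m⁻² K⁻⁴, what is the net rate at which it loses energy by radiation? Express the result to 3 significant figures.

Net loss ≈ 6.56×10⁶ W

Area A = 163 m².
Net radiated power P_net = εσA(T⁴ − T₀⁴) = 0.669×5.670×10⁻⁸×163×(1016⁴ − 268.1⁴).
T⁴ − T₀⁴ = 1.06555×10¹² − 5.16639×10⁹ = 1.06038×10¹² K⁴, so P_net = 6.56×10⁶ W.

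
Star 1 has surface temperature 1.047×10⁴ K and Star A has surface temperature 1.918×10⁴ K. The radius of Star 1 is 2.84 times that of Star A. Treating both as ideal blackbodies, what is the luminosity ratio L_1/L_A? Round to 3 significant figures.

L ∝ R²T⁴, so L_1/L_A = (R_1/R_A)²(T_1/T_A)⁴ = (2.84)² × (1.047×10⁴/1.918×10⁴)⁴ = 8.0656 × 0.0887958 = 0.716.

L_1/L_A ≈ 0.716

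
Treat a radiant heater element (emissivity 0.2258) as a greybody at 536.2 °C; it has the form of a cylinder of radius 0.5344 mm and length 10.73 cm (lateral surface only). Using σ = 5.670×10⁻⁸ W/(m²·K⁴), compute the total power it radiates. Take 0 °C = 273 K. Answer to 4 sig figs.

T = 536.2 °C + 273 = 809.2 K.
Lateral area A = 2πrL = 2π×5.344×10⁻⁴×0.1073 = 3.60285×10⁻⁴ m².
P = εσAT⁴ = 0.2258 × 5.670×10⁻⁸ × 3.60285×10⁻⁴ × (809.2)⁴ = 1.978 W.

P ≈ 1.978 W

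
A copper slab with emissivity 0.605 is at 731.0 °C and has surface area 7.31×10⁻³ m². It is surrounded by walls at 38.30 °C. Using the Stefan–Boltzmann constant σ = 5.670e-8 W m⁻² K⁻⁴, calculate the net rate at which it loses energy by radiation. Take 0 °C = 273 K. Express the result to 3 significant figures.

Net loss ≈ 252 W

T = 731.0 °C + 273 = 1004.0 K.
Surroundings: T = 38.30 °C + 273 = 311.30 K.
Area A = 7.31×10⁻³ m².
Net radiated power P_net = εσA(T⁴ − T₀⁴) = 0.605×5.670×10⁻⁸×7.31×10⁻³×(1004.0⁴ − 311.30⁴).
T⁴ − T₀⁴ = 1.01610×10¹² − 9.39110×10⁹ = 1.00671×10¹² K⁴, so P_net = 252 W.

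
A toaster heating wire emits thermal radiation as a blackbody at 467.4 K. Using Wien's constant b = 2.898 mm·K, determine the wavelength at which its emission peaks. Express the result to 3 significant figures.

λ_max ≈ 6.20 μm

Wien's displacement law: λ_max = b/T = (2.898×10⁻³ m·K)/(467.4 K) = 6.200×10⁻⁶ m.
That is 6.20 μm, in the infrared range.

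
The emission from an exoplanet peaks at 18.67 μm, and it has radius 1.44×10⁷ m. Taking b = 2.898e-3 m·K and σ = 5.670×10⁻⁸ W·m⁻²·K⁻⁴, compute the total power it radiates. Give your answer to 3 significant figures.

Wien's law: T = b/λ_max = 2.898×10⁻³/1.867×10⁻⁵ = 155.222 K.
Surface area A = 4πR² = 4π(1.44×10⁷ m)² = 2.60576×10¹⁵ m².
Then P = σAT⁴ = 5.670×10⁻⁸×2.60576×10¹⁵×(155.222)⁴ = 8.58×10¹⁶ W.

P ≈ 8.58×10¹⁶ W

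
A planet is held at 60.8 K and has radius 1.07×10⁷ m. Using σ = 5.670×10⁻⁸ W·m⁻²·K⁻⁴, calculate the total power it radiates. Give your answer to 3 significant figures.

P ≈ 1.11×10¹⁵ W

Surface area A = 4πR² = 4π(1.07×10⁷ m)² = 1.43872×10¹⁵ m².
P = σAT⁴ = 5.670×10⁻⁸ × 1.43872×10¹⁵ × (60.8)⁴ = 1.11×10¹⁵ W.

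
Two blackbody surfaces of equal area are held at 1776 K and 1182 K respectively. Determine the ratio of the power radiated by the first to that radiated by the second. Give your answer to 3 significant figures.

P₁/P₂ ≈ 5.10

With equal areas, P₁/P₂ = (T₁/T₂)⁴ = (1776/1182)⁴ = 5.10.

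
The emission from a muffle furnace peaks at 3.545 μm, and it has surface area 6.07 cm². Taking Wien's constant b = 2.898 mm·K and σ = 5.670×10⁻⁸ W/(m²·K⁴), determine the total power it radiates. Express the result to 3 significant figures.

P ≈ 15.4 W

Wien's law: T = b/λ_max = 2.898×10⁻³/3.545×10⁻⁶ = 817.489 K.
Area A = 6.07 cm² = 6.07×10⁻⁴ m².
Then P = σAT⁴ = 5.670×10⁻⁸×6.07×10⁻⁴×(817.489)⁴ = 15.4 W.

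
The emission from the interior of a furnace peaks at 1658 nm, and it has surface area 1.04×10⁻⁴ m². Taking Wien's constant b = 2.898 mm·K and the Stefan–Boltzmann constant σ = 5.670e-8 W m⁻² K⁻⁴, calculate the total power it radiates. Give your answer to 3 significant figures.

P ≈ 55.0 W

Wien's law: T = b/λ_max = 2.898×10⁻³/1.658×10⁻⁶ = 1747.89 K.
Area A = 1.04×10⁻⁴ m².
Then P = σAT⁴ = 5.670×10⁻⁸×1.04×10⁻⁴×(1747.89)⁴ = 55.0 W.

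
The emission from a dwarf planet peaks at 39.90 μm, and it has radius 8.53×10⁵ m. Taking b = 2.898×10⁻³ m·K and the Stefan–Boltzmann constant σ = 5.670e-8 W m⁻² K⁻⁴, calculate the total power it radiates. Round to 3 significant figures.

Wien's law: T = b/λ_max = 2.898×10⁻³/3.990×10⁻⁵ = 72.6316 K.
Surface area A = 4πR² = 4π(8.53×10⁵ m)² = 9.14340×10¹² m².
Then P = σAT⁴ = 5.670×10⁻⁸×9.14340×10¹²×(72.6316)⁴ = 1.44×10¹³ W.

P ≈ 1.44×10¹³ W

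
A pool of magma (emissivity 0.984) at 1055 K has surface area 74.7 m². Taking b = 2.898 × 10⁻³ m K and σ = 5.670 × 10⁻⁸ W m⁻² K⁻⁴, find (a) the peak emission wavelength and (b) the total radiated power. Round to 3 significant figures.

(a) λ_max = b/T = 2.898×10⁻³/1055 = 2.747×10⁻⁶ m = 2.75 μm.
Area A = 74.7 m².
(b) P = εσAT⁴ = 0.984×5.670×10⁻⁸×74.7×(1055)⁴ = 5.16×10⁶ W.

λ_max ≈ 2.75 μm; P ≈ 5.16×10⁶ W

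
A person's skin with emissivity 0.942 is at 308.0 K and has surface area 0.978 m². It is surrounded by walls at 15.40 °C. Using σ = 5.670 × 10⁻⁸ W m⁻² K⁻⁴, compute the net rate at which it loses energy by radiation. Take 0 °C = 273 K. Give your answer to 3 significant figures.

Surroundings: T = 15.40 °C + 273 = 288.40 K.
Area A = 0.978 m².
Net radiated power P_net = εσA(T⁴ − T₀⁴) = 0.942×5.670×10⁻⁸×0.978×(308.0⁴ − 288.40⁴).
T⁴ − T₀⁴ = 8.99918×10⁹ − 6.91801×10⁹ = 2.08117×10⁹ K⁴, so P_net = 109 W.

Net loss ≈ 109 W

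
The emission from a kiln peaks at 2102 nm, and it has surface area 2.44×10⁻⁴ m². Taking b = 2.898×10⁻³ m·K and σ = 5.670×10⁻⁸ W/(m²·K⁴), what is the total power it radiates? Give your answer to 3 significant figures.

Wien's law: T = b/λ_max = 2.898×10⁻³/2.102×10⁻⁶ = 1378.69 K.
Area A = 2.44×10⁻⁴ m².
Then P = σAT⁴ = 5.670×10⁻⁸×2.44×10⁻⁴×(1378.69)⁴ = 50.0 W.

P ≈ 50.0 W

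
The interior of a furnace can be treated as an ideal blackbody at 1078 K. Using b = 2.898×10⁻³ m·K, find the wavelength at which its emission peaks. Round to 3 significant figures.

λ_max ≈ 2.69×10³ nm

Wien's displacement law: λ_max = b/T = (2.898×10⁻³ m·K)/(1078 K) = 2.688×10⁻⁶ m.
That is 2.69×10³ nm, in the infrared range.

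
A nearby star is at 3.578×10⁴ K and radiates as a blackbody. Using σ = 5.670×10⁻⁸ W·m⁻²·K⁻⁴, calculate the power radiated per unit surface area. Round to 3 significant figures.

Stefan–Boltzmann: I = σT⁴ = 5.670×10⁻⁸ × (3.578×10⁴)⁴ = 9.29×10¹⁰ W/m².

I ≈ 9.29×10¹⁰ W/m²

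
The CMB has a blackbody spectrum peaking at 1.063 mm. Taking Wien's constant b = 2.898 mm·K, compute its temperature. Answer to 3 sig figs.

Wien's law gives T = b/λ_max = (2.898×10⁻³ m·K)/(1.063×10⁻³ m) = 2.73 K.

T ≈ 2.73 K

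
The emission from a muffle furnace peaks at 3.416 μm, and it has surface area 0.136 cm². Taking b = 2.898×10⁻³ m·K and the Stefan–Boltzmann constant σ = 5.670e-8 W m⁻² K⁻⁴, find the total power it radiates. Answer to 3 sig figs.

Wien's law: T = b/λ_max = 2.898×10⁻³/3.416×10⁻⁶ = 848.361 K.
Area A = 0.136 cm² = 1.36×10⁻⁵ m².
Then P = σAT⁴ = 5.670×10⁻⁸×1.36×10⁻⁵×(848.361)⁴ = 0.399 W.

P ≈ 0.399 W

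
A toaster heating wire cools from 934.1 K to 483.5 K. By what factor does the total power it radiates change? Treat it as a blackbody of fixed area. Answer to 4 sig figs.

P ∝ T⁴, so P₂/P₁ = (T₂/T₁)⁴ = (483.5/934.1)⁴ = (0.517611)⁴ = 0.07178.

P₂/P₁ ≈ 0.07178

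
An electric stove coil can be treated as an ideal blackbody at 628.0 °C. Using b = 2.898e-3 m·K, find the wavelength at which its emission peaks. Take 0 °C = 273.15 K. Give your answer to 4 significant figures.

λ_max ≈ 3.216 μm

T = 628.0 °C + 273.15 = 901.15 K.
Wien's displacement law: λ_max = b/T = (2.898×10⁻³ m·K)/(901.15 K) = 3.2159×10⁻⁶ m.
That is 3.216 μm, in the infrared range.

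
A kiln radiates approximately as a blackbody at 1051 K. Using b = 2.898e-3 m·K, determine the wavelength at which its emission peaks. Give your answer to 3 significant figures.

λ_max ≈ 2.76 μm

Wien's displacement law: λ_max = b/T = (2.898×10⁻³ m·K)/(1051 K) = 2.757×10⁻⁶ m.
That is 2.76 μm, in the infrared range.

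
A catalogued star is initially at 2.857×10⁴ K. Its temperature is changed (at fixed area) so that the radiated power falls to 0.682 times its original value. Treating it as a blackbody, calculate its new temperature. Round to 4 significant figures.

P ∝ T⁴, so T₂/T₁ = (P₂/P₁)^(1/4) = (0.682)^(1/4) = 0.908753.
T₂ = 2.857×10⁴ × 0.908753 = 2.596×10⁴ K.

T₂ ≈ 2.596×10⁴ K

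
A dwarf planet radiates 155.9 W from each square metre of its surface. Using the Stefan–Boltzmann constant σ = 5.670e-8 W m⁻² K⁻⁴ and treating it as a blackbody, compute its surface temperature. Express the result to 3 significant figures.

T ≈ 229 K

I = σT⁴, so T = (I/σ)^(1/4) = (155.9/(5.670×10⁻⁸))^(1/4) = 229 K.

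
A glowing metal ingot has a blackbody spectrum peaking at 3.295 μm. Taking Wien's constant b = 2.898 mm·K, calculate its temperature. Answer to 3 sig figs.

T ≈ 880 K

Wien's law gives T = b/λ_max = (2.898×10⁻³ m·K)/(3.295×10⁻⁶ m) = 880 K.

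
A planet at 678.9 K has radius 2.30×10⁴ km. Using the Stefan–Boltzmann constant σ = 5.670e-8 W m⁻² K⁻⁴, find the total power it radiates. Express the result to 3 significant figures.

P ≈ 8.01×10¹⁹ W

Surface area A = 4πR² = 4π(2.30×10⁷ m)² = 6.64761×10¹⁵ m².
P = σAT⁴ = 5.670×10⁻⁸ × 6.64761×10¹⁵ × (678.9)⁴ = 8.01×10¹⁹ W.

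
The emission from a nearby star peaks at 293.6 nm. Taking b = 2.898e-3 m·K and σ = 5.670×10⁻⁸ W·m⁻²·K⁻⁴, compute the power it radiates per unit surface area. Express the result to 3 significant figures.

Wien's law: T = b/λ_max = 2.898×10⁻³/2.936×10⁻⁷ = 9870.57 K.
Then I = σT⁴ = 5.670×10⁻⁸×(9870.57)⁴ = 5.38×10⁸ W/m².

I ≈ 5.38×10⁸ W/m²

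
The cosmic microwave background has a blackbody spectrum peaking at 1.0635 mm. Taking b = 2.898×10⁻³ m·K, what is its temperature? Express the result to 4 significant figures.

Wien's law gives T = b/λ_max = (2.898×10⁻³ m·K)/(1.0635×10⁻³ m) = 2.725 K.

T ≈ 2.725 K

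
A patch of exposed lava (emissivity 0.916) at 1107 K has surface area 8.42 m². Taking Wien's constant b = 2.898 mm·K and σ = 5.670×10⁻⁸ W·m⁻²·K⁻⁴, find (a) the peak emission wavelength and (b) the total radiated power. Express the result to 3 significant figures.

λ_max ≈ 2.62×10³ nm; P ≈ 6.57×10⁵ W

(a) λ_max = b/T = 2.898×10⁻³/1107 = 2.618×10⁻⁶ m = 2.62×10³ nm.
Area A = 8.42 m².
(b) P = εσAT⁴ = 0.916×5.670×10⁻⁸×8.42×(1107)⁴ = 6.57×10⁵ W.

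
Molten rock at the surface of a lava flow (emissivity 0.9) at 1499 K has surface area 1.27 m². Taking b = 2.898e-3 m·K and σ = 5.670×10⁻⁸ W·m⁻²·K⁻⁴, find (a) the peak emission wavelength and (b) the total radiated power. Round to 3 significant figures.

(a) λ_max = b/T = 2.898×10⁻³/1499 = 1.933×10⁻⁶ m = 1.93 μm.
Area A = 1.27 m².
(b) P = εσAT⁴ = 0.9×5.670×10⁻⁸×1.27×(1499)⁴ = 3.27×10⁵ W.

λ_max ≈ 1.93 μm; P ≈ 3.27×10⁵ W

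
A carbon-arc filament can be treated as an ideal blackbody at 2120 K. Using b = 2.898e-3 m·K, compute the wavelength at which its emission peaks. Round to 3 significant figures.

λ_max ≈ 1.37×10³ nm

Wien's displacement law: λ_max = b/T = (2.898×10⁻³ m·K)/(2120 K) = 1.367×10⁻⁶ m.
That is 1.37×10³ nm, in the infrared range.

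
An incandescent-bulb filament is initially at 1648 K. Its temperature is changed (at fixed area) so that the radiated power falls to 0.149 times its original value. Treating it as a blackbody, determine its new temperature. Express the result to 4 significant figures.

P ∝ T⁴, so T₂/T₁ = (P₂/P₁)^(1/4) = (0.149)^(1/4) = 0.621293.
T₂ = 1648 × 0.621293 = 1024 K.

T₂ ≈ 1024 K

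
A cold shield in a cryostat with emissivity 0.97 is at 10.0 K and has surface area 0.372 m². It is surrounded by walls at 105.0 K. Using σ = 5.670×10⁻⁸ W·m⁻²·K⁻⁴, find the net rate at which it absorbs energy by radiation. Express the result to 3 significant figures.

Net gain ≈ 2.49 W

Area A = 0.372 m².
Net radiated power P_net = εσA(T⁴ − T₀⁴) = 0.97×5.670×10⁻⁸×0.372×(10.0⁴ − 105.0⁴).
T⁴ − T₀⁴ = 10000.0 − 1.21551×10⁸ = -1.21541×10⁸ K⁴, so P_net = -2.49 W — negative, meaning a net gain of 2.49 W.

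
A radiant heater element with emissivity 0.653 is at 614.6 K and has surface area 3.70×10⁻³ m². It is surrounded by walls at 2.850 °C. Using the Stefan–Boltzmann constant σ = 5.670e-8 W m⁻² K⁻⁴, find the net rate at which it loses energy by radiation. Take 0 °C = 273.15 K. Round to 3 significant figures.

Net loss ≈ 18.8 W

Surroundings: T = 2.850 °C + 273.15 = 276.000 K.
Area A = 3.70×10⁻³ m².
Net radiated power P_net = εσA(T⁴ − T₀⁴) = 0.653×5.670×10⁻⁸×3.70×10⁻³×(614.6⁴ − 276.000⁴).
T⁴ − T₀⁴ = 1.42682×10¹¹ − 5.80278×10⁹ = 1.36879×10¹¹ K⁴, so P_net = 18.8 W.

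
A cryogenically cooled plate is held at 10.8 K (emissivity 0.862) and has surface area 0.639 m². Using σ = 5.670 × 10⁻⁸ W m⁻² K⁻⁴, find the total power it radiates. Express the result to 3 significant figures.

P ≈ 4.25×10⁻⁴ W

Area A = 0.639 m².
P = εσAT⁴ = 0.862 × 5.670×10⁻⁸ × 0.639 × (10.8)⁴ = 4.25×10⁻⁴ W.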